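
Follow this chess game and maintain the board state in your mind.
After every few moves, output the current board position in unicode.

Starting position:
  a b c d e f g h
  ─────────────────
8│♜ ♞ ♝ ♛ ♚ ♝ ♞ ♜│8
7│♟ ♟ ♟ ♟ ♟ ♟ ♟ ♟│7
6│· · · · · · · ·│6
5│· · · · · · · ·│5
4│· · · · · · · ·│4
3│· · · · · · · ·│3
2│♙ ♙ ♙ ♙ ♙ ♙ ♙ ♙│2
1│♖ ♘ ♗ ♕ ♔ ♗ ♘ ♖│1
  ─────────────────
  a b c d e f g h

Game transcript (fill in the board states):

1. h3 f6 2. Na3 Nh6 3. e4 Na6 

  a b c d e f g h
  ─────────────────
8│♜ · ♝ ♛ ♚ ♝ · ♜│8
7│♟ ♟ ♟ ♟ ♟ · ♟ ♟│7
6│♞ · · · · ♟ · ♞│6
5│· · · · · · · ·│5
4│· · · · ♙ · · ·│4
3│♘ · · · · · · ♙│3
2│♙ ♙ ♙ ♙ · ♙ ♙ ·│2
1│♖ · ♗ ♕ ♔ ♗ ♘ ♖│1
  ─────────────────
  a b c d e f g h

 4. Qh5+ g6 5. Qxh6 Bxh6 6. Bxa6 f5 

  a b c d e f g h
  ─────────────────
8│♜ · ♝ ♛ ♚ · · ♜│8
7│♟ ♟ ♟ ♟ ♟ · · ♟│7
6│♗ · · · · · ♟ ♝│6
5│· · · · · ♟ · ·│5
4│· · · · ♙ · · ·│4
3│♘ · · · · · · ♙│3
2│♙ ♙ ♙ ♙ · ♙ ♙ ·│2
1│♖ · ♗ · ♔ · ♘ ♖│1
  ─────────────────
  a b c d e f g h

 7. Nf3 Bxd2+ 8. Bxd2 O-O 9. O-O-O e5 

  a b c d e f g h
  ─────────────────
8│♜ · ♝ ♛ · ♜ ♚ ·│8
7│♟ ♟ ♟ ♟ · · · ♟│7
6│♗ · · · · · ♟ ·│6
5│· · · · ♟ ♟ · ·│5
4│· · · · ♙ · · ·│4
3│♘ · · · · ♘ · ♙│3
2│♙ ♙ ♙ ♗ · ♙ ♙ ·│2
1│· · ♔ ♖ · · · ♖│1
  ─────────────────
  a b c d e f g h

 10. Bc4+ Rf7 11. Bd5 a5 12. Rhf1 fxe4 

  a b c d e f g h
  ─────────────────
8│♜ · ♝ ♛ · · ♚ ·│8
7│· ♟ ♟ ♟ · ♜ · ♟│7
6│· · · · · · ♟ ·│6
5│♟ · · ♗ ♟ · · ·│5
4│· · · · ♟ · · ·│4
3│♘ · · · · ♘ · ♙│3
2│♙ ♙ ♙ ♗ · ♙ ♙ ·│2
1│· · ♔ ♖ · ♖ · ·│1
  ─────────────────
  a b c d e f g h



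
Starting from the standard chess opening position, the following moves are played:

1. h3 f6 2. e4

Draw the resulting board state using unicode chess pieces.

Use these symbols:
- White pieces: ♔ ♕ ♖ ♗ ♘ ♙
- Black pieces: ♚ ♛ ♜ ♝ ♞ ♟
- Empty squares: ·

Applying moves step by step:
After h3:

♜ ♞ ♝ ♛ ♚ ♝ ♞ ♜
♟ ♟ ♟ ♟ ♟ ♟ ♟ ♟
· · · · · · · ·
· · · · · · · ·
· · · · · · · ·
· · · · · · · ♙
♙ ♙ ♙ ♙ ♙ ♙ ♙ ·
♖ ♘ ♗ ♕ ♔ ♗ ♘ ♖


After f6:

♜ ♞ ♝ ♛ ♚ ♝ ♞ ♜
♟ ♟ ♟ ♟ ♟ · ♟ ♟
· · · · · ♟ · ·
· · · · · · · ·
· · · · · · · ·
· · · · · · · ♙
♙ ♙ ♙ ♙ ♙ ♙ ♙ ·
♖ ♘ ♗ ♕ ♔ ♗ ♘ ♖


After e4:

♜ ♞ ♝ ♛ ♚ ♝ ♞ ♜
♟ ♟ ♟ ♟ ♟ · ♟ ♟
· · · · · ♟ · ·
· · · · · · · ·
· · · · ♙ · · ·
· · · · · · · ♙
♙ ♙ ♙ ♙ · ♙ ♙ ·
♖ ♘ ♗ ♕ ♔ ♗ ♘ ♖



  a b c d e f g h
  ─────────────────
8│♜ ♞ ♝ ♛ ♚ ♝ ♞ ♜│8
7│♟ ♟ ♟ ♟ ♟ · ♟ ♟│7
6│· · · · · ♟ · ·│6
5│· · · · · · · ·│5
4│· · · · ♙ · · ·│4
3│· · · · · · · ♙│3
2│♙ ♙ ♙ ♙ · ♙ ♙ ·│2
1│♖ ♘ ♗ ♕ ♔ ♗ ♘ ♖│1
  ─────────────────
  a b c d e f g h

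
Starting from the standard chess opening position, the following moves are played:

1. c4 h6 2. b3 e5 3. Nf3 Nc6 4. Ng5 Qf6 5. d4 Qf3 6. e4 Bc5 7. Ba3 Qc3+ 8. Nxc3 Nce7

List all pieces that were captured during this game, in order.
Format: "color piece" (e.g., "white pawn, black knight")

Tracking captures:
  Nxc3: captured black queen

black queen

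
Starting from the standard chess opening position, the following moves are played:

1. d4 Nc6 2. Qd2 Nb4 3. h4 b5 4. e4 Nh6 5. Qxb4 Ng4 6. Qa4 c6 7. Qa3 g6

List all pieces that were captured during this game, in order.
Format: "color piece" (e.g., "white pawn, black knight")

Tracking captures:
  Qxb4: captured black knight

black knight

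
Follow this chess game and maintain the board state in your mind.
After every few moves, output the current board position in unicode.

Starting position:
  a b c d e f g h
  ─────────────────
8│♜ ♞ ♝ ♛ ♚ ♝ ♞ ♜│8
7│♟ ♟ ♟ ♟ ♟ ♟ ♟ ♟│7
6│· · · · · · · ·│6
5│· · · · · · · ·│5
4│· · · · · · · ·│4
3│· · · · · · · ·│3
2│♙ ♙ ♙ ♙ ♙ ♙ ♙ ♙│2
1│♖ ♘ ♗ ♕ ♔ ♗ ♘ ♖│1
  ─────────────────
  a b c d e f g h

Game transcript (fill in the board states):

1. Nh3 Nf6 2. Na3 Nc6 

  a b c d e f g h
  ─────────────────
8│♜ · ♝ ♛ ♚ ♝ · ♜│8
7│♟ ♟ ♟ ♟ ♟ ♟ ♟ ♟│7
6│· · ♞ · · ♞ · ·│6
5│· · · · · · · ·│5
4│· · · · · · · ·│4
3│♘ · · · · · · ♘│3
2│♙ ♙ ♙ ♙ ♙ ♙ ♙ ♙│2
1│♖ · ♗ ♕ ♔ ♗ · ♖│1
  ─────────────────
  a b c d e f g h

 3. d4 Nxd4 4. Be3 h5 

  a b c d e f g h
  ─────────────────
8│♜ · ♝ ♛ ♚ ♝ · ♜│8
7│♟ ♟ ♟ ♟ ♟ ♟ ♟ ·│7
6│· · · · · ♞ · ·│6
5│· · · · · · · ♟│5
4│· · · ♞ · · · ·│4
3│♘ · · · ♗ · · ♘│3
2│♙ ♙ ♙ · ♙ ♙ ♙ ♙│2
1│♖ · · ♕ ♔ ♗ · ♖│1
  ─────────────────
  a b c d e f g h

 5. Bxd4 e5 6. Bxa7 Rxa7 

  a b c d e f g h
  ─────────────────
8│· · ♝ ♛ ♚ ♝ · ♜│8
7│♜ ♟ ♟ ♟ · ♟ ♟ ·│7
6│· · · · · ♞ · ·│6
5│· · · · ♟ · · ♟│5
4│· · · · · · · ·│4
3│♘ · · · · · · ♘│3
2│♙ ♙ ♙ · ♙ ♙ ♙ ♙│2
1│♖ · · ♕ ♔ ♗ · ♖│1
  ─────────────────
  a b c d e f g h



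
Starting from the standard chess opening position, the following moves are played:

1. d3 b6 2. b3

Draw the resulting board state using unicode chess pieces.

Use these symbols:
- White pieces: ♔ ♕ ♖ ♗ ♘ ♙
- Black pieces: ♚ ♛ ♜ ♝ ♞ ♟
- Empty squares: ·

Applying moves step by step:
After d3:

♜ ♞ ♝ ♛ ♚ ♝ ♞ ♜
♟ ♟ ♟ ♟ ♟ ♟ ♟ ♟
· · · · · · · ·
· · · · · · · ·
· · · · · · · ·
· · · ♙ · · · ·
♙ ♙ ♙ · ♙ ♙ ♙ ♙
♖ ♘ ♗ ♕ ♔ ♗ ♘ ♖


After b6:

♜ ♞ ♝ ♛ ♚ ♝ ♞ ♜
♟ · ♟ ♟ ♟ ♟ ♟ ♟
· ♟ · · · · · ·
· · · · · · · ·
· · · · · · · ·
· · · ♙ · · · ·
♙ ♙ ♙ · ♙ ♙ ♙ ♙
♖ ♘ ♗ ♕ ♔ ♗ ♘ ♖


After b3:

♜ ♞ ♝ ♛ ♚ ♝ ♞ ♜
♟ · ♟ ♟ ♟ ♟ ♟ ♟
· ♟ · · · · · ·
· · · · · · · ·
· · · · · · · ·
· ♙ · ♙ · · · ·
♙ · ♙ · ♙ ♙ ♙ ♙
♖ ♘ ♗ ♕ ♔ ♗ ♘ ♖



  a b c d e f g h
  ─────────────────
8│♜ ♞ ♝ ♛ ♚ ♝ ♞ ♜│8
7│♟ · ♟ ♟ ♟ ♟ ♟ ♟│7
6│· ♟ · · · · · ·│6
5│· · · · · · · ·│5
4│· · · · · · · ·│4
3│· ♙ · ♙ · · · ·│3
2│♙ · ♙ · ♙ ♙ ♙ ♙│2
1│♖ ♘ ♗ ♕ ♔ ♗ ♘ ♖│1
  ─────────────────
  a b c d e f g h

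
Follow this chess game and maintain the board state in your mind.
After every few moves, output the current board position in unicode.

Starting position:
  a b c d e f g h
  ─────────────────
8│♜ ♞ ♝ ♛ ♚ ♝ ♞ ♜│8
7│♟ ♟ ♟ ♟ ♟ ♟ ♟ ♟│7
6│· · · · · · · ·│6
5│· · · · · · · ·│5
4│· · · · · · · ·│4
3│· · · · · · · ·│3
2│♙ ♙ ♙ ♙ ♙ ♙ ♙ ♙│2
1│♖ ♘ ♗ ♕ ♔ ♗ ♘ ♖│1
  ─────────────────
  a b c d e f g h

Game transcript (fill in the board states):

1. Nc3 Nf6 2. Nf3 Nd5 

  a b c d e f g h
  ─────────────────
8│♜ ♞ ♝ ♛ ♚ ♝ · ♜│8
7│♟ ♟ ♟ ♟ ♟ ♟ ♟ ♟│7
6│· · · · · · · ·│6
5│· · · ♞ · · · ·│5
4│· · · · · · · ·│4
3│· · ♘ · · ♘ · ·│3
2│♙ ♙ ♙ ♙ ♙ ♙ ♙ ♙│2
1│♖ · ♗ ♕ ♔ ♗ · ♖│1
  ─────────────────
  a b c d e f g h

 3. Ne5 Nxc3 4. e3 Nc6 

  a b c d e f g h
  ─────────────────
8│♜ · ♝ ♛ ♚ ♝ · ♜│8
7│♟ ♟ ♟ ♟ ♟ ♟ ♟ ♟│7
6│· · ♞ · · · · ·│6
5│· · · · ♘ · · ·│5
4│· · · · · · · ·│4
3│· · ♞ · ♙ · · ·│3
2│♙ ♙ ♙ ♙ · ♙ ♙ ♙│2
1│♖ · ♗ ♕ ♔ ♗ · ♖│1
  ─────────────────
  a b c d e f g h

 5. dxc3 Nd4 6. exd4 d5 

  a b c d e f g h
  ─────────────────
8│♜ · ♝ ♛ ♚ ♝ · ♜│8
7│♟ ♟ ♟ · ♟ ♟ ♟ ♟│7
6│· · · · · · · ·│6
5│· · · ♟ ♘ · · ·│5
4│· · · ♙ · · · ·│4
3│· · ♙ · · · · ·│3
2│♙ ♙ ♙ · · ♙ ♙ ♙│2
1│♖ · ♗ ♕ ♔ ♗ · ♖│1
  ─────────────────
  a b c d e f g h

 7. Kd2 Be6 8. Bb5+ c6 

  a b c d e f g h
  ─────────────────
8│♜ · · ♛ ♚ ♝ · ♜│8
7│♟ ♟ · · ♟ ♟ ♟ ♟│7
6│· · ♟ · ♝ · · ·│6
5│· ♗ · ♟ ♘ · · ·│5
4│· · · ♙ · · · ·│4
3│· · ♙ · · · · ·│3
2│♙ ♙ ♙ ♔ · ♙ ♙ ♙│2
1│♖ · ♗ ♕ · · · ♖│1
  ─────────────────
  a b c d e f g h



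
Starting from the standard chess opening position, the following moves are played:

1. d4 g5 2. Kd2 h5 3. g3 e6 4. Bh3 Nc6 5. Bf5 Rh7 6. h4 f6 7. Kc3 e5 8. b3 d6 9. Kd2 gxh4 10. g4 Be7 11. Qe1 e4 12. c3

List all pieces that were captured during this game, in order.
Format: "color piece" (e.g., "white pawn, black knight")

Tracking captures:
  gxh4: captured white pawn

white pawn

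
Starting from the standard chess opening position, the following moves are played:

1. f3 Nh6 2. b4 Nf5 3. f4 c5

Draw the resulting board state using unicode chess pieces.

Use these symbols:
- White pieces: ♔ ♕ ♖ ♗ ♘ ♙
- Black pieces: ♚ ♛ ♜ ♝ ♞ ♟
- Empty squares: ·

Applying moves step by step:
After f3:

♜ ♞ ♝ ♛ ♚ ♝ ♞ ♜
♟ ♟ ♟ ♟ ♟ ♟ ♟ ♟
· · · · · · · ·
· · · · · · · ·
· · · · · · · ·
· · · · · ♙ · ·
♙ ♙ ♙ ♙ ♙ · ♙ ♙
♖ ♘ ♗ ♕ ♔ ♗ ♘ ♖


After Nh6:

♜ ♞ ♝ ♛ ♚ ♝ · ♜
♟ ♟ ♟ ♟ ♟ ♟ ♟ ♟
· · · · · · · ♞
· · · · · · · ·
· · · · · · · ·
· · · · · ♙ · ·
♙ ♙ ♙ ♙ ♙ · ♙ ♙
♖ ♘ ♗ ♕ ♔ ♗ ♘ ♖


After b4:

♜ ♞ ♝ ♛ ♚ ♝ · ♜
♟ ♟ ♟ ♟ ♟ ♟ ♟ ♟
· · · · · · · ♞
· · · · · · · ·
· ♙ · · · · · ·
· · · · · ♙ · ·
♙ · ♙ ♙ ♙ · ♙ ♙
♖ ♘ ♗ ♕ ♔ ♗ ♘ ♖


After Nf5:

♜ ♞ ♝ ♛ ♚ ♝ · ♜
♟ ♟ ♟ ♟ ♟ ♟ ♟ ♟
· · · · · · · ·
· · · · · ♞ · ·
· ♙ · · · · · ·
· · · · · ♙ · ·
♙ · ♙ ♙ ♙ · ♙ ♙
♖ ♘ ♗ ♕ ♔ ♗ ♘ ♖


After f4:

♜ ♞ ♝ ♛ ♚ ♝ · ♜
♟ ♟ ♟ ♟ ♟ ♟ ♟ ♟
· · · · · · · ·
· · · · · ♞ · ·
· ♙ · · · ♙ · ·
· · · · · · · ·
♙ · ♙ ♙ ♙ · ♙ ♙
♖ ♘ ♗ ♕ ♔ ♗ ♘ ♖


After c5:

♜ ♞ ♝ ♛ ♚ ♝ · ♜
♟ ♟ · ♟ ♟ ♟ ♟ ♟
· · · · · · · ·
· · ♟ · · ♞ · ·
· ♙ · · · ♙ · ·
· · · · · · · ·
♙ · ♙ ♙ ♙ · ♙ ♙
♖ ♘ ♗ ♕ ♔ ♗ ♘ ♖



  a b c d e f g h
  ─────────────────
8│♜ ♞ ♝ ♛ ♚ ♝ · ♜│8
7│♟ ♟ · ♟ ♟ ♟ ♟ ♟│7
6│· · · · · · · ·│6
5│· · ♟ · · ♞ · ·│5
4│· ♙ · · · ♙ · ·│4
3│· · · · · · · ·│3
2│♙ · ♙ ♙ ♙ · ♙ ♙│2
1│♖ ♘ ♗ ♕ ♔ ♗ ♘ ♖│1
  ─────────────────
  a b c d e f g h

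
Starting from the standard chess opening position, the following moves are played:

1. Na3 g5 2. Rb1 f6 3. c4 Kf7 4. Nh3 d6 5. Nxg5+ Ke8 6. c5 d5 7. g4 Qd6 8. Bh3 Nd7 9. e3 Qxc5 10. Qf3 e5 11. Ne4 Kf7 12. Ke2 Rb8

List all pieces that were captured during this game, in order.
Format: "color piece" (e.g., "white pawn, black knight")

Tracking captures:
  Nxg5+: captured black pawn
  Qxc5: captured white pawn

black pawn, white pawn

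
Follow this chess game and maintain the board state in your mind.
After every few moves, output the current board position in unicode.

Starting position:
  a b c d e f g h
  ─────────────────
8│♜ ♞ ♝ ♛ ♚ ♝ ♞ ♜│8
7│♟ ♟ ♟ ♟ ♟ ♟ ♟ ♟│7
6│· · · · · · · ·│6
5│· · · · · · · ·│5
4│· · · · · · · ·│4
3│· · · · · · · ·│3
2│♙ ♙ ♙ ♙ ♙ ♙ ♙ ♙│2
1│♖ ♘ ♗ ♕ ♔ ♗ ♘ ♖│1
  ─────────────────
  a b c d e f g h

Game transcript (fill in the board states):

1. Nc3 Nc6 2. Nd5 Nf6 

  a b c d e f g h
  ─────────────────
8│♜ · ♝ ♛ ♚ ♝ · ♜│8
7│♟ ♟ ♟ ♟ ♟ ♟ ♟ ♟│7
6│· · ♞ · · ♞ · ·│6
5│· · · ♘ · · · ·│5
4│· · · · · · · ·│4
3│· · · · · · · ·│3
2│♙ ♙ ♙ ♙ ♙ ♙ ♙ ♙│2
1│♖ · ♗ ♕ ♔ ♗ ♘ ♖│1
  ─────────────────
  a b c d e f g h

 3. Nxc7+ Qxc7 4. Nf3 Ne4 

  a b c d e f g h
  ─────────────────
8│♜ · ♝ · ♚ ♝ · ♜│8
7│♟ ♟ ♛ ♟ ♟ ♟ ♟ ♟│7
6│· · ♞ · · · · ·│6
5│· · · · · · · ·│5
4│· · · · ♞ · · ·│4
3│· · · · · ♘ · ·│3
2│♙ ♙ ♙ ♙ ♙ ♙ ♙ ♙│2
1│♖ · ♗ ♕ ♔ ♗ · ♖│1
  ─────────────────
  a b c d e f g h

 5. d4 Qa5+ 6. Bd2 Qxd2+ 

  a b c d e f g h
  ─────────────────
8│♜ · ♝ · ♚ ♝ · ♜│8
7│♟ ♟ · ♟ ♟ ♟ ♟ ♟│7
6│· · ♞ · · · · ·│6
5│· · · · · · · ·│5
4│· · · ♙ ♞ · · ·│4
3│· · · · · ♘ · ·│3
2│♙ ♙ ♙ ♛ ♙ ♙ ♙ ♙│2
1│♖ · · ♕ ♔ ♗ · ♖│1
  ─────────────────
  a b c d e f g h

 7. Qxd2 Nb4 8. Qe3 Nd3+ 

  a b c d e f g h
  ─────────────────
8│♜ · ♝ · ♚ ♝ · ♜│8
7│♟ ♟ · ♟ ♟ ♟ ♟ ♟│7
6│· · · · · · · ·│6
5│· · · · · · · ·│5
4│· · · ♙ ♞ · · ·│4
3│· · · ♞ ♕ ♘ · ·│3
2│♙ ♙ ♙ · ♙ ♙ ♙ ♙│2
1│♖ · · · ♔ ♗ · ♖│1
  ─────────────────
  a b c d e f g h

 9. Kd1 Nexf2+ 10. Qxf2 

  a b c d e f g h
  ─────────────────
8│♜ · ♝ · ♚ ♝ · ♜│8
7│♟ ♟ · ♟ ♟ ♟ ♟ ♟│7
6│· · · · · · · ·│6
5│· · · · · · · ·│5
4│· · · ♙ · · · ·│4
3│· · · ♞ · ♘ · ·│3
2│♙ ♙ ♙ · ♙ ♕ ♙ ♙│2
1│♖ · · ♔ · ♗ · ♖│1
  ─────────────────
  a b c d e f g h


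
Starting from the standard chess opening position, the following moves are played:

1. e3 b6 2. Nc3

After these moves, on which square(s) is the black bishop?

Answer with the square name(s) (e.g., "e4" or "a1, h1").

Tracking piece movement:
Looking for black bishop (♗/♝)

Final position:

  a b c d e f g h
  ─────────────────
8│♜ ♞ ♝ ♛ ♚ ♝ ♞ ♜│8
7│♟ · ♟ ♟ ♟ ♟ ♟ ♟│7
6│· ♟ · · · · · ·│6
5│· · · · · · · ·│5
4│· · · · · · · ·│4
3│· · ♘ · ♙ · · ·│3
2│♙ ♙ ♙ ♙ · ♙ ♙ ♙│2
1│♖ · ♗ ♕ ♔ ♗ ♘ ♖│1
  ─────────────────
  a b c d e f g h


c8, f8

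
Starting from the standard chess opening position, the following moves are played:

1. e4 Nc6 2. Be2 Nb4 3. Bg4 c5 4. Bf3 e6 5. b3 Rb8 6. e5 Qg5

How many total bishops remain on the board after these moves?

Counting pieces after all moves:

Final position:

  a b c d e f g h
  ─────────────────
8│· ♜ ♝ · ♚ ♝ ♞ ♜│8
7│♟ ♟ · ♟ · ♟ ♟ ♟│7
6│· · · · ♟ · · ·│6
5│· · ♟ · ♙ · ♛ ·│5
4│· ♞ · · · · · ·│4
3│· ♙ · · · ♗ · ·│3
2│♙ · ♙ ♙ · ♙ ♙ ♙│2
1│♖ ♘ ♗ ♕ ♔ · ♘ ♖│1
  ─────────────────
  a b c d e f g h


4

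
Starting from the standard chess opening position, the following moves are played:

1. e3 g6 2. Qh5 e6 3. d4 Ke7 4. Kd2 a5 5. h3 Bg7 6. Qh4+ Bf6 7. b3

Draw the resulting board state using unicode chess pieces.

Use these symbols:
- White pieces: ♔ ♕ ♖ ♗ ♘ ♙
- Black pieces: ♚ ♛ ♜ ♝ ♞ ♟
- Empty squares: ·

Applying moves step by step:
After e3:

♜ ♞ ♝ ♛ ♚ ♝ ♞ ♜
♟ ♟ ♟ ♟ ♟ ♟ ♟ ♟
· · · · · · · ·
· · · · · · · ·
· · · · · · · ·
· · · · ♙ · · ·
♙ ♙ ♙ ♙ · ♙ ♙ ♙
♖ ♘ ♗ ♕ ♔ ♗ ♘ ♖


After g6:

♜ ♞ ♝ ♛ ♚ ♝ ♞ ♜
♟ ♟ ♟ ♟ ♟ ♟ · ♟
· · · · · · ♟ ·
· · · · · · · ·
· · · · · · · ·
· · · · ♙ · · ·
♙ ♙ ♙ ♙ · ♙ ♙ ♙
♖ ♘ ♗ ♕ ♔ ♗ ♘ ♖


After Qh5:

♜ ♞ ♝ ♛ ♚ ♝ ♞ ♜
♟ ♟ ♟ ♟ ♟ ♟ · ♟
· · · · · · ♟ ·
· · · · · · · ♕
· · · · · · · ·
· · · · ♙ · · ·
♙ ♙ ♙ ♙ · ♙ ♙ ♙
♖ ♘ ♗ · ♔ ♗ ♘ ♖


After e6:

♜ ♞ ♝ ♛ ♚ ♝ ♞ ♜
♟ ♟ ♟ ♟ · ♟ · ♟
· · · · ♟ · ♟ ·
· · · · · · · ♕
· · · · · · · ·
· · · · ♙ · · ·
♙ ♙ ♙ ♙ · ♙ ♙ ♙
♖ ♘ ♗ · ♔ ♗ ♘ ♖


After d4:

♜ ♞ ♝ ♛ ♚ ♝ ♞ ♜
♟ ♟ ♟ ♟ · ♟ · ♟
· · · · ♟ · ♟ ·
· · · · · · · ♕
· · · ♙ · · · ·
· · · · ♙ · · ·
♙ ♙ ♙ · · ♙ ♙ ♙
♖ ♘ ♗ · ♔ ♗ ♘ ♖


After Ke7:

♜ ♞ ♝ ♛ · ♝ ♞ ♜
♟ ♟ ♟ ♟ ♚ ♟ · ♟
· · · · ♟ · ♟ ·
· · · · · · · ♕
· · · ♙ · · · ·
· · · · ♙ · · ·
♙ ♙ ♙ · · ♙ ♙ ♙
♖ ♘ ♗ · ♔ ♗ ♘ ♖


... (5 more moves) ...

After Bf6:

♜ ♞ ♝ ♛ · · ♞ ♜
· ♟ ♟ ♟ ♚ ♟ · ♟
· · · · ♟ ♝ ♟ ·
♟ · · · · · · ·
· · · ♙ · · · ♕
· · · · ♙ · · ♙
♙ ♙ ♙ ♔ · ♙ ♙ ·
♖ ♘ ♗ · · ♗ ♘ ♖


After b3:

♜ ♞ ♝ ♛ · · ♞ ♜
· ♟ ♟ ♟ ♚ ♟ · ♟
· · · · ♟ ♝ ♟ ·
♟ · · · · · · ·
· · · ♙ · · · ♕
· ♙ · · ♙ · · ♙
♙ · ♙ ♔ · ♙ ♙ ·
♖ ♘ ♗ · · ♗ ♘ ♖



  a b c d e f g h
  ─────────────────
8│♜ ♞ ♝ ♛ · · ♞ ♜│8
7│· ♟ ♟ ♟ ♚ ♟ · ♟│7
6│· · · · ♟ ♝ ♟ ·│6
5│♟ · · · · · · ·│5
4│· · · ♙ · · · ♕│4
3│· ♙ · · ♙ · · ♙│3
2│♙ · ♙ ♔ · ♙ ♙ ·│2
1│♖ ♘ ♗ · · ♗ ♘ ♖│1
  ─────────────────
  a b c d e f g h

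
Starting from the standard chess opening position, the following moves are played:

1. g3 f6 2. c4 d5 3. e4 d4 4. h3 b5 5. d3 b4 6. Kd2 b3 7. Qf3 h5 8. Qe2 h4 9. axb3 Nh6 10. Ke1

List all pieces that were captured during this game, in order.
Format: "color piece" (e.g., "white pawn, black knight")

Tracking captures:
  axb3: captured black pawn

black pawn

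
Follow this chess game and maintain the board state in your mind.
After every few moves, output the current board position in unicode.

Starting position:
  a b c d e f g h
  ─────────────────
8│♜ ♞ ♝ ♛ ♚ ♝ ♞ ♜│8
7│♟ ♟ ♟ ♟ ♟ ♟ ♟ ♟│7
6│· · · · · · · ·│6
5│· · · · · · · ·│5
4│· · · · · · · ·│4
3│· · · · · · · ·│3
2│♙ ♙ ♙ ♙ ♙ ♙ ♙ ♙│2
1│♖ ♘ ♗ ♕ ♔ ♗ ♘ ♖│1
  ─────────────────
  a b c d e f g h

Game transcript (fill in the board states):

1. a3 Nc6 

  a b c d e f g h
  ─────────────────
8│♜ · ♝ ♛ ♚ ♝ ♞ ♜│8
7│♟ ♟ ♟ ♟ ♟ ♟ ♟ ♟│7
6│· · ♞ · · · · ·│6
5│· · · · · · · ·│5
4│· · · · · · · ·│4
3│♙ · · · · · · ·│3
2│· ♙ ♙ ♙ ♙ ♙ ♙ ♙│2
1│♖ ♘ ♗ ♕ ♔ ♗ ♘ ♖│1
  ─────────────────
  a b c d e f g h

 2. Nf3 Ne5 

  a b c d e f g h
  ─────────────────
8│♜ · ♝ ♛ ♚ ♝ ♞ ♜│8
7│♟ ♟ ♟ ♟ ♟ ♟ ♟ ♟│7
6│· · · · · · · ·│6
5│· · · · ♞ · · ·│5
4│· · · · · · · ·│4
3│♙ · · · · ♘ · ·│3
2│· ♙ ♙ ♙ ♙ ♙ ♙ ♙│2
1│♖ ♘ ♗ ♕ ♔ ♗ · ♖│1
  ─────────────────
  a b c d e f g h

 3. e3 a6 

  a b c d e f g h
  ─────────────────
8│♜ · ♝ ♛ ♚ ♝ ♞ ♜│8
7│· ♟ ♟ ♟ ♟ ♟ ♟ ♟│7
6│♟ · · · · · · ·│6
5│· · · · ♞ · · ·│5
4│· · · · · · · ·│4
3│♙ · · · ♙ ♘ · ·│3
2│· ♙ ♙ ♙ · ♙ ♙ ♙│2
1│♖ ♘ ♗ ♕ ♔ ♗ · ♖│1
  ─────────────────
  a b c d e f g h

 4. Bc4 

  a b c d e f g h
  ─────────────────
8│♜ · ♝ ♛ ♚ ♝ ♞ ♜│8
7│· ♟ ♟ ♟ ♟ ♟ ♟ ♟│7
6│♟ · · · · · · ·│6
5│· · · · ♞ · · ·│5
4│· · ♗ · · · · ·│4
3│♙ · · · ♙ ♘ · ·│3
2│· ♙ ♙ ♙ · ♙ ♙ ♙│2
1│♖ ♘ ♗ ♕ ♔ · · ♖│1
  ─────────────────
  a b c d e f g h


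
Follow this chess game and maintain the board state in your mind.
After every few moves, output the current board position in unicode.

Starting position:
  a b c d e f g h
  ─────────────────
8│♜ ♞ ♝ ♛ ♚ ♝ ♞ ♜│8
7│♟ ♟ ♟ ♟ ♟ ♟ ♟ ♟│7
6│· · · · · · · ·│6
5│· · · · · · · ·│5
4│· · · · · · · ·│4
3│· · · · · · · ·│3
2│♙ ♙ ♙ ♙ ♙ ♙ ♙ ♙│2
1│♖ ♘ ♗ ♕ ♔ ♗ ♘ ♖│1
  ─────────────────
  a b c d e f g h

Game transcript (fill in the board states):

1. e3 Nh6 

  a b c d e f g h
  ─────────────────
8│♜ ♞ ♝ ♛ ♚ ♝ · ♜│8
7│♟ ♟ ♟ ♟ ♟ ♟ ♟ ♟│7
6│· · · · · · · ♞│6
5│· · · · · · · ·│5
4│· · · · · · · ·│4
3│· · · · ♙ · · ·│3
2│♙ ♙ ♙ ♙ · ♙ ♙ ♙│2
1│♖ ♘ ♗ ♕ ♔ ♗ ♘ ♖│1
  ─────────────────
  a b c d e f g h

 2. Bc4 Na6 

  a b c d e f g h
  ─────────────────
8│♜ · ♝ ♛ ♚ ♝ · ♜│8
7│♟ ♟ ♟ ♟ ♟ ♟ ♟ ♟│7
6│♞ · · · · · · ♞│6
5│· · · · · · · ·│5
4│· · ♗ · · · · ·│4
3│· · · · ♙ · · ·│3
2│♙ ♙ ♙ ♙ · ♙ ♙ ♙│2
1│♖ ♘ ♗ ♕ ♔ · ♘ ♖│1
  ─────────────────
  a b c d e f g h

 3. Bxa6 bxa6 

  a b c d e f g h
  ─────────────────
8│♜ · ♝ ♛ ♚ ♝ · ♜│8
7│♟ · ♟ ♟ ♟ ♟ ♟ ♟│7
6│♟ · · · · · · ♞│6
5│· · · · · · · ·│5
4│· · · · · · · ·│4
3│· · · · ♙ · · ·│3
2│♙ ♙ ♙ ♙ · ♙ ♙ ♙│2
1│♖ ♘ ♗ ♕ ♔ · ♘ ♖│1
  ─────────────────
  a b c d e f g h

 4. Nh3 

  a b c d e f g h
  ─────────────────
8│♜ · ♝ ♛ ♚ ♝ · ♜│8
7│♟ · ♟ ♟ ♟ ♟ ♟ ♟│7
6│♟ · · · · · · ♞│6
5│· · · · · · · ·│5
4│· · · · · · · ·│4
3│· · · · ♙ · · ♘│3
2│♙ ♙ ♙ ♙ · ♙ ♙ ♙│2
1│♖ ♘ ♗ ♕ ♔ · · ♖│1
  ─────────────────
  a b c d e f g h


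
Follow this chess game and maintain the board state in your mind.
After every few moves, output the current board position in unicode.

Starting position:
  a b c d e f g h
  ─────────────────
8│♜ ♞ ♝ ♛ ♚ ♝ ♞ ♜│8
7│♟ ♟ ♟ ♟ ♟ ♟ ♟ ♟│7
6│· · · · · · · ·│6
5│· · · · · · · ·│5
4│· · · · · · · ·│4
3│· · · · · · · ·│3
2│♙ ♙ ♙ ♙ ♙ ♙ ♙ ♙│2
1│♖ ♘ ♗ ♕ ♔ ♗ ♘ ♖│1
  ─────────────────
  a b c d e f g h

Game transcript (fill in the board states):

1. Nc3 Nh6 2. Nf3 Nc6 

  a b c d e f g h
  ─────────────────
8│♜ · ♝ ♛ ♚ ♝ · ♜│8
7│♟ ♟ ♟ ♟ ♟ ♟ ♟ ♟│7
6│· · ♞ · · · · ♞│6
5│· · · · · · · ·│5
4│· · · · · · · ·│4
3│· · ♘ · · ♘ · ·│3
2│♙ ♙ ♙ ♙ ♙ ♙ ♙ ♙│2
1│♖ · ♗ ♕ ♔ ♗ · ♖│1
  ─────────────────
  a b c d e f g h

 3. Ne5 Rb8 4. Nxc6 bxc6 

  a b c d e f g h
  ─────────────────
8│· ♜ ♝ ♛ ♚ ♝ · ♜│8
7│♟ · ♟ ♟ ♟ ♟ ♟ ♟│7
6│· · ♟ · · · · ♞│6
5│· · · · · · · ·│5
4│· · · · · · · ·│4
3│· · ♘ · · · · ·│3
2│♙ ♙ ♙ ♙ ♙ ♙ ♙ ♙│2
1│♖ · ♗ ♕ ♔ ♗ · ♖│1
  ─────────────────
  a b c d e f g h

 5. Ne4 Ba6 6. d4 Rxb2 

  a b c d e f g h
  ─────────────────
8│· · · ♛ ♚ ♝ · ♜│8
7│♟ · ♟ ♟ ♟ ♟ ♟ ♟│7
6│♝ · ♟ · · · · ♞│6
5│· · · · · · · ·│5
4│· · · ♙ ♘ · · ·│4
3│· · · · · · · ·│3
2│♙ ♜ ♙ · ♙ ♙ ♙ ♙│2
1│♖ · ♗ ♕ ♔ ♗ · ♖│1
  ─────────────────
  a b c d e f g h

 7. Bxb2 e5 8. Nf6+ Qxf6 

  a b c d e f g h
  ─────────────────
8│· · · · ♚ ♝ · ♜│8
7│♟ · ♟ ♟ · ♟ ♟ ♟│7
6│♝ · ♟ · · ♛ · ♞│6
5│· · · · ♟ · · ·│5
4│· · · ♙ · · · ·│4
3│· · · · · · · ·│3
2│♙ ♗ ♙ · ♙ ♙ ♙ ♙│2
1│♖ · · ♕ ♔ ♗ · ♖│1
  ─────────────────
  a b c d e f g h

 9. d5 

  a b c d e f g h
  ─────────────────
8│· · · · ♚ ♝ · ♜│8
7│♟ · ♟ ♟ · ♟ ♟ ♟│7
6│♝ · ♟ · · ♛ · ♞│6
5│· · · ♙ ♟ · · ·│5
4│· · · · · · · ·│4
3│· · · · · · · ·│3
2│♙ ♗ ♙ · ♙ ♙ ♙ ♙│2
1│♖ · · ♕ ♔ ♗ · ♖│1
  ─────────────────
  a b c d e f g h


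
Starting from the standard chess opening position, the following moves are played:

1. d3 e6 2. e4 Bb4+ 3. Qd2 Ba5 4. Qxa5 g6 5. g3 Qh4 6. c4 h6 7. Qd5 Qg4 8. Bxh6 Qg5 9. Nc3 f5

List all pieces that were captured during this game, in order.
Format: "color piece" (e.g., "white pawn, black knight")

Tracking captures:
  Qxa5: captured black bishop
  Bxh6: captured black pawn

black bishop, black pawn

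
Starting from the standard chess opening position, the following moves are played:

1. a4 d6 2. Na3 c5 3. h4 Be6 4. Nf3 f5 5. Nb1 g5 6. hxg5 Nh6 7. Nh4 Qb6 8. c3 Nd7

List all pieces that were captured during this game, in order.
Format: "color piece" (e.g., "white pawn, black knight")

Tracking captures:
  hxg5: captured black pawn

black pawn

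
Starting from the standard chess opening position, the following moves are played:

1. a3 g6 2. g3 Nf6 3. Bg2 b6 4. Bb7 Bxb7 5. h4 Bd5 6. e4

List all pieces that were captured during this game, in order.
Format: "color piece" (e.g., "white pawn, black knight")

Tracking captures:
  Bxb7: captured white bishop

white bishop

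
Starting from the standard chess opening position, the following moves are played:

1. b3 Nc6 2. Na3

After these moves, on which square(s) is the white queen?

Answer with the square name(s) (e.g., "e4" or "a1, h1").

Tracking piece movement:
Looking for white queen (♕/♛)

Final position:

  a b c d e f g h
  ─────────────────
8│♜ · ♝ ♛ ♚ ♝ ♞ ♜│8
7│♟ ♟ ♟ ♟ ♟ ♟ ♟ ♟│7
6│· · ♞ · · · · ·│6
5│· · · · · · · ·│5
4│· · · · · · · ·│4
3│♘ ♙ · · · · · ·│3
2│♙ · ♙ ♙ ♙ ♙ ♙ ♙│2
1│♖ · ♗ ♕ ♔ ♗ ♘ ♖│1
  ─────────────────
  a b c d e f g h


d1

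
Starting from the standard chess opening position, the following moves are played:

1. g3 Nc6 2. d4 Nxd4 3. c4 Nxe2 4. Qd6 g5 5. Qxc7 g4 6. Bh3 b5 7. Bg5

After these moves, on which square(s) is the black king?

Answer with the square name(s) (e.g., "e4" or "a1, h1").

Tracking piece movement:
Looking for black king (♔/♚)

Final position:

  a b c d e f g h
  ─────────────────
8│♜ · ♝ ♛ ♚ ♝ ♞ ♜│8
7│♟ · ♕ ♟ ♟ ♟ · ♟│7
6│· · · · · · · ·│6
5│· ♟ · · · · ♗ ·│5
4│· · ♙ · · · ♟ ·│4
3│· · · · · · ♙ ♗│3
2│♙ ♙ · · ♞ ♙ · ♙│2
1│♖ ♘ · · ♔ · ♘ ♖│1
  ─────────────────
  a b c d e f g h


e8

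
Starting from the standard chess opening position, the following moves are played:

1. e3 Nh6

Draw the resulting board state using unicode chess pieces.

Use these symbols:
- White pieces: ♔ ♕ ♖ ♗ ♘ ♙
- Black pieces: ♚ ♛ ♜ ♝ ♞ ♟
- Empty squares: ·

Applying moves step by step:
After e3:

♜ ♞ ♝ ♛ ♚ ♝ ♞ ♜
♟ ♟ ♟ ♟ ♟ ♟ ♟ ♟
· · · · · · · ·
· · · · · · · ·
· · · · · · · ·
· · · · ♙ · · ·
♙ ♙ ♙ ♙ · ♙ ♙ ♙
♖ ♘ ♗ ♕ ♔ ♗ ♘ ♖


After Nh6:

♜ ♞ ♝ ♛ ♚ ♝ · ♜
♟ ♟ ♟ ♟ ♟ ♟ ♟ ♟
· · · · · · · ♞
· · · · · · · ·
· · · · · · · ·
· · · · ♙ · · ·
♙ ♙ ♙ ♙ · ♙ ♙ ♙
♖ ♘ ♗ ♕ ♔ ♗ ♘ ♖



  a b c d e f g h
  ─────────────────
8│♜ ♞ ♝ ♛ ♚ ♝ · ♜│8
7│♟ ♟ ♟ ♟ ♟ ♟ ♟ ♟│7
6│· · · · · · · ♞│6
5│· · · · · · · ·│5
4│· · · · · · · ·│4
3│· · · · ♙ · · ·│3
2│♙ ♙ ♙ ♙ · ♙ ♙ ♙│2
1│♖ ♘ ♗ ♕ ♔ ♗ ♘ ♖│1
  ─────────────────
  a b c d e f g h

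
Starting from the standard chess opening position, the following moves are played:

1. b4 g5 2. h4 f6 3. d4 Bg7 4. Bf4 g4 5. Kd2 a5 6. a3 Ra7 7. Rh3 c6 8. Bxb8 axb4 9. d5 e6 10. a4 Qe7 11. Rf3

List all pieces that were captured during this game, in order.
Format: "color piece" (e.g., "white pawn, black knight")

Tracking captures:
  Bxb8: captured black knight
  axb4: captured white pawn

black knight, white pawn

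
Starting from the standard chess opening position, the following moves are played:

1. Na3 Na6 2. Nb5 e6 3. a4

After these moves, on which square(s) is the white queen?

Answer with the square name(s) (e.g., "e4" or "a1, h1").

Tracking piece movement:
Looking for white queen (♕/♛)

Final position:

  a b c d e f g h
  ─────────────────
8│♜ · ♝ ♛ ♚ ♝ ♞ ♜│8
7│♟ ♟ ♟ ♟ · ♟ ♟ ♟│7
6│♞ · · · ♟ · · ·│6
5│· ♘ · · · · · ·│5
4│♙ · · · · · · ·│4
3│· · · · · · · ·│3
2│· ♙ ♙ ♙ ♙ ♙ ♙ ♙│2
1│♖ · ♗ ♕ ♔ ♗ ♘ ♖│1
  ─────────────────
  a b c d e f g h


d1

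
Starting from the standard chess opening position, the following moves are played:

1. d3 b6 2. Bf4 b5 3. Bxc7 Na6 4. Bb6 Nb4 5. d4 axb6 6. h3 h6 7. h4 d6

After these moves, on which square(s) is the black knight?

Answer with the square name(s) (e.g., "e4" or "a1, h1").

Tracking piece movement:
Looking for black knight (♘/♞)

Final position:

  a b c d e f g h
  ─────────────────
8│♜ · ♝ ♛ ♚ ♝ ♞ ♜│8
7│· · · · ♟ ♟ ♟ ·│7
6│· ♟ · ♟ · · · ♟│6
5│· ♟ · · · · · ·│5
4│· ♞ · ♙ · · · ♙│4
3│· · · · · · · ·│3
2│♙ ♙ ♙ · ♙ ♙ ♙ ·│2
1│♖ ♘ · ♕ ♔ ♗ ♘ ♖│1
  ─────────────────
  a b c d e f g h


b4, g8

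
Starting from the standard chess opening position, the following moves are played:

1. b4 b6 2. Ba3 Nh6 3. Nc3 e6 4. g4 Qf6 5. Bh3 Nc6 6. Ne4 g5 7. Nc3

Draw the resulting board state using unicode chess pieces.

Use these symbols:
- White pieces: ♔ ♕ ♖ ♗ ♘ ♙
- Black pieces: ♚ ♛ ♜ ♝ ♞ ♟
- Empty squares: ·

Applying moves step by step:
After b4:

♜ ♞ ♝ ♛ ♚ ♝ ♞ ♜
♟ ♟ ♟ ♟ ♟ ♟ ♟ ♟
· · · · · · · ·
· · · · · · · ·
· ♙ · · · · · ·
· · · · · · · ·
♙ · ♙ ♙ ♙ ♙ ♙ ♙
♖ ♘ ♗ ♕ ♔ ♗ ♘ ♖


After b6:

♜ ♞ ♝ ♛ ♚ ♝ ♞ ♜
♟ · ♟ ♟ ♟ ♟ ♟ ♟
· ♟ · · · · · ·
· · · · · · · ·
· ♙ · · · · · ·
· · · · · · · ·
♙ · ♙ ♙ ♙ ♙ ♙ ♙
♖ ♘ ♗ ♕ ♔ ♗ ♘ ♖


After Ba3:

♜ ♞ ♝ ♛ ♚ ♝ ♞ ♜
♟ · ♟ ♟ ♟ ♟ ♟ ♟
· ♟ · · · · · ·
· · · · · · · ·
· ♙ · · · · · ·
♗ · · · · · · ·
♙ · ♙ ♙ ♙ ♙ ♙ ♙
♖ ♘ · ♕ ♔ ♗ ♘ ♖


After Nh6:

♜ ♞ ♝ ♛ ♚ ♝ · ♜
♟ · ♟ ♟ ♟ ♟ ♟ ♟
· ♟ · · · · · ♞
· · · · · · · ·
· ♙ · · · · · ·
♗ · · · · · · ·
♙ · ♙ ♙ ♙ ♙ ♙ ♙
♖ ♘ · ♕ ♔ ♗ ♘ ♖


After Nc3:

♜ ♞ ♝ ♛ ♚ ♝ · ♜
♟ · ♟ ♟ ♟ ♟ ♟ ♟
· ♟ · · · · · ♞
· · · · · · · ·
· ♙ · · · · · ·
♗ · ♘ · · · · ·
♙ · ♙ ♙ ♙ ♙ ♙ ♙
♖ · · ♕ ♔ ♗ ♘ ♖


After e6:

♜ ♞ ♝ ♛ ♚ ♝ · ♜
♟ · ♟ ♟ · ♟ ♟ ♟
· ♟ · · ♟ · · ♞
· · · · · · · ·
· ♙ · · · · · ·
♗ · ♘ · · · · ·
♙ · ♙ ♙ ♙ ♙ ♙ ♙
♖ · · ♕ ♔ ♗ ♘ ♖


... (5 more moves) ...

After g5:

♜ · ♝ · ♚ ♝ · ♜
♟ · ♟ ♟ · ♟ · ♟
· ♟ ♞ · ♟ ♛ · ♞
· · · · · · ♟ ·
· ♙ · · ♘ · ♙ ·
♗ · · · · · · ♗
♙ · ♙ ♙ ♙ ♙ · ♙
♖ · · ♕ ♔ · ♘ ♖


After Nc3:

♜ · ♝ · ♚ ♝ · ♜
♟ · ♟ ♟ · ♟ · ♟
· ♟ ♞ · ♟ ♛ · ♞
· · · · · · ♟ ·
· ♙ · · · · ♙ ·
♗ · ♘ · · · · ♗
♙ · ♙ ♙ ♙ ♙ · ♙
♖ · · ♕ ♔ · ♘ ♖



  a b c d e f g h
  ─────────────────
8│♜ · ♝ · ♚ ♝ · ♜│8
7│♟ · ♟ ♟ · ♟ · ♟│7
6│· ♟ ♞ · ♟ ♛ · ♞│6
5│· · · · · · ♟ ·│5
4│· ♙ · · · · ♙ ·│4
3│♗ · ♘ · · · · ♗│3
2│♙ · ♙ ♙ ♙ ♙ · ♙│2
1│♖ · · ♕ ♔ · ♘ ♖│1
  ─────────────────
  a b c d e f g h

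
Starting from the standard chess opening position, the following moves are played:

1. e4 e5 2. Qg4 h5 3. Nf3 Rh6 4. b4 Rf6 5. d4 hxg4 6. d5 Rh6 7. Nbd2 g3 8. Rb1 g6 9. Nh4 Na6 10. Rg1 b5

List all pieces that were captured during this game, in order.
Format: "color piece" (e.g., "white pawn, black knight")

Tracking captures:
  hxg4: captured white queen

white queen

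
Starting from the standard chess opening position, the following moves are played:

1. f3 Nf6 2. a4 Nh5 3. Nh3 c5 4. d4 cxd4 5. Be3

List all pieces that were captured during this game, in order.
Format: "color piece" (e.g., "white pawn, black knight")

Tracking captures:
  cxd4: captured white pawn

white pawn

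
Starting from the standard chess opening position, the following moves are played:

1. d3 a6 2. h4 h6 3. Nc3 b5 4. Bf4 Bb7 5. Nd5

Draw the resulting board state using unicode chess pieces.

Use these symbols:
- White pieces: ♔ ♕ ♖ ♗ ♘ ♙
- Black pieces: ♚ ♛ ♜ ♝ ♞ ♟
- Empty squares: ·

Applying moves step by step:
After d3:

♜ ♞ ♝ ♛ ♚ ♝ ♞ ♜
♟ ♟ ♟ ♟ ♟ ♟ ♟ ♟
· · · · · · · ·
· · · · · · · ·
· · · · · · · ·
· · · ♙ · · · ·
♙ ♙ ♙ · ♙ ♙ ♙ ♙
♖ ♘ ♗ ♕ ♔ ♗ ♘ ♖


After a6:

♜ ♞ ♝ ♛ ♚ ♝ ♞ ♜
· ♟ ♟ ♟ ♟ ♟ ♟ ♟
♟ · · · · · · ·
· · · · · · · ·
· · · · · · · ·
· · · ♙ · · · ·
♙ ♙ ♙ · ♙ ♙ ♙ ♙
♖ ♘ ♗ ♕ ♔ ♗ ♘ ♖


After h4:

♜ ♞ ♝ ♛ ♚ ♝ ♞ ♜
· ♟ ♟ ♟ ♟ ♟ ♟ ♟
♟ · · · · · · ·
· · · · · · · ·
· · · · · · · ♙
· · · ♙ · · · ·
♙ ♙ ♙ · ♙ ♙ ♙ ·
♖ ♘ ♗ ♕ ♔ ♗ ♘ ♖


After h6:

♜ ♞ ♝ ♛ ♚ ♝ ♞ ♜
· ♟ ♟ ♟ ♟ ♟ ♟ ·
♟ · · · · · · ♟
· · · · · · · ·
· · · · · · · ♙
· · · ♙ · · · ·
♙ ♙ ♙ · ♙ ♙ ♙ ·
♖ ♘ ♗ ♕ ♔ ♗ ♘ ♖


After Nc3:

♜ ♞ ♝ ♛ ♚ ♝ ♞ ♜
· ♟ ♟ ♟ ♟ ♟ ♟ ·
♟ · · · · · · ♟
· · · · · · · ·
· · · · · · · ♙
· · ♘ ♙ · · · ·
♙ ♙ ♙ · ♙ ♙ ♙ ·
♖ · ♗ ♕ ♔ ♗ ♘ ♖


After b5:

♜ ♞ ♝ ♛ ♚ ♝ ♞ ♜
· · ♟ ♟ ♟ ♟ ♟ ·
♟ · · · · · · ♟
· ♟ · · · · · ·
· · · · · · · ♙
· · ♘ ♙ · · · ·
♙ ♙ ♙ · ♙ ♙ ♙ ·
♖ · ♗ ♕ ♔ ♗ ♘ ♖


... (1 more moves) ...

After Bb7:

♜ ♞ · ♛ ♚ ♝ ♞ ♜
· ♝ ♟ ♟ ♟ ♟ ♟ ·
♟ · · · · · · ♟
· ♟ · · · · · ·
· · · · · ♗ · ♙
· · ♘ ♙ · · · ·
♙ ♙ ♙ · ♙ ♙ ♙ ·
♖ · · ♕ ♔ ♗ ♘ ♖


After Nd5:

♜ ♞ · ♛ ♚ ♝ ♞ ♜
· ♝ ♟ ♟ ♟ ♟ ♟ ·
♟ · · · · · · ♟
· ♟ · ♘ · · · ·
· · · · · ♗ · ♙
· · · ♙ · · · ·
♙ ♙ ♙ · ♙ ♙ ♙ ·
♖ · · ♕ ♔ ♗ ♘ ♖



  a b c d e f g h
  ─────────────────
8│♜ ♞ · ♛ ♚ ♝ ♞ ♜│8
7│· ♝ ♟ ♟ ♟ ♟ ♟ ·│7
6│♟ · · · · · · ♟│6
5│· ♟ · ♘ · · · ·│5
4│· · · · · ♗ · ♙│4
3│· · · ♙ · · · ·│3
2│♙ ♙ ♙ · ♙ ♙ ♙ ·│2
1│♖ · · ♕ ♔ ♗ ♘ ♖│1
  ─────────────────
  a b c d e f g h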